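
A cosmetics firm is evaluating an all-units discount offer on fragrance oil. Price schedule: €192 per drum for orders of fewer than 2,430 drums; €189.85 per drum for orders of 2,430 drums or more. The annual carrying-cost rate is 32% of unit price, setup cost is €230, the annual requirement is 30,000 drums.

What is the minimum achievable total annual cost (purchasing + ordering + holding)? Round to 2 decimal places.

€5,772,153.19

H₁ = 32%×€192 = €61.4400;  H₂ = 32%×€189.85 = €60.7520
EOQ₁ = √(2×30,000×230/61.4400) = 473.93  (< 2,430, feasible at tier 1)
EOQ₂ = √(2×30,000×230/60.7520) = 476.61  (< 2,430 → use Q = 2,430 at tier-2 price)
TC(tier 1 (EOQ₁), Q≈473.9) = €5,789,118.24
TC(tier 2, Q≈2,430.0) = €5,772,153.19
Minimum at tier 2: €5,772,153.19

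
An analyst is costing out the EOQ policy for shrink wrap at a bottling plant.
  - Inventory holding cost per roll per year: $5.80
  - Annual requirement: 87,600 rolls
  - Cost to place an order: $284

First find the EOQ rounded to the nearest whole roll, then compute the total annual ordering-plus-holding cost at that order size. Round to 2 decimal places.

$16,987.92

2DS/H = 2·87,600·284/5.8 = 8,578,758.62
EOQ = √8,578,758.62 ≈ 2,928.95 → Q = 2,929 rolls
Orders/yr = 87,600/2,929 = 29.908; ordering cost = 29.908 × $284 = $8,493.82
Average inventory = 2,929/2 = 1464.5; holding cost = 1464.5 × $5.8 = $8,494.10
Total = $8,493.82 + $8,494.10 = $16,987.92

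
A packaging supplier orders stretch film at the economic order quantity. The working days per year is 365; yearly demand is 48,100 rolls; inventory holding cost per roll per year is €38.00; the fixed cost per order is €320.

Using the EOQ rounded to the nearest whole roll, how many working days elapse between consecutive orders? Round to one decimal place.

6.8 days

Optimal lot size Q* = (2 × 48,100 × €320 / €38)^½ ≈ 900.06 → Q = 900 rolls
Days between orders = 365 / (D/Q) = 365 / 53.444 ≈ 6.830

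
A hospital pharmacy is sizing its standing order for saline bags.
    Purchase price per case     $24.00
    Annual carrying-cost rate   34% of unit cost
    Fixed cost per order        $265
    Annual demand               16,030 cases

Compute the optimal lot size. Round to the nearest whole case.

Carrying cost H = $24 × 34% = $8.1600/case/yr
2DS/H = 2·16,030·265/8.16 = 1,041,164.22
EOQ = √1,041,164.22 ≈ 1,020.37

1,020 cases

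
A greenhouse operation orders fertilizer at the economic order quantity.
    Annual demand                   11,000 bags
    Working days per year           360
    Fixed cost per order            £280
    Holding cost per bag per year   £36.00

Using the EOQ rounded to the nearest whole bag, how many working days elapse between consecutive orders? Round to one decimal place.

13.5 days

2DS/H = 2·11,000·280/36 = 171,111.11
EOQ = √171,111.11 ≈ 413.66 → Q = 414 bags
Days between orders = 360 / (D/Q) = 360 / 26.570 ≈ 13.549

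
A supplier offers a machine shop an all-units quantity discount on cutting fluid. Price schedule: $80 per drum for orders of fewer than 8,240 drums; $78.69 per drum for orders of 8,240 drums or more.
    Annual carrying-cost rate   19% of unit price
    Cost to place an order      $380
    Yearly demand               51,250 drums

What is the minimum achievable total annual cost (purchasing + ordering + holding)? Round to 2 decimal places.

$4,096,824.50

H₁ = 19%×$80 = $15.2000;  H₂ = 19%×$78.69 = $14.9511
EOQ₁ = √(2×51,250×380/15.2000) = 1,600.78  (< 8,240, feasible at tier 1)
EOQ₂ = √(2×51,250×380/14.9511) = 1,614.05  (< 8,240 → use Q = 8,240 at tier-2 price)
TC(tier 1 (EOQ₁), Q≈1,600.8) = $4,124,331.87
TC(tier 2, Q≈8,240.0) = $4,096,824.50
Minimum at tier 2: $4,096,824.50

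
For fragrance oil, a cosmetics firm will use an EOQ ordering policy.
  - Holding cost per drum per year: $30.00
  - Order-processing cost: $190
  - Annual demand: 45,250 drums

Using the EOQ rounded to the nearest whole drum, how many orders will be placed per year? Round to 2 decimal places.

59.78 orders per year

Q* = √(2·D·S / H) = √(2·45,250·190 / 30) = √573,166.7 ≈ 757.08 → Q = 757
N = D/Q = 45,250/757 ≈ 59.775 orders/yr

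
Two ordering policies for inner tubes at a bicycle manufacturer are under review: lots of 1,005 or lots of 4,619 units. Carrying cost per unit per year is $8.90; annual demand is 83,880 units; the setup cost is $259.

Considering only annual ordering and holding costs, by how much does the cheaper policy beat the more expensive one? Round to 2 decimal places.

$831.15

Annual cost at Q: ordering D·S/Q plus holding Q·H/2.
TC(1,005) = (83,880/1,005)×259 + (1,005/2)×8.9 = $26,089.09
TC(4,619) = (83,880/4,619)×259 + (4,619/2)×8.9 = $25,257.93
|ΔTC| = |$26,089.09 − $25,257.93| = $831.15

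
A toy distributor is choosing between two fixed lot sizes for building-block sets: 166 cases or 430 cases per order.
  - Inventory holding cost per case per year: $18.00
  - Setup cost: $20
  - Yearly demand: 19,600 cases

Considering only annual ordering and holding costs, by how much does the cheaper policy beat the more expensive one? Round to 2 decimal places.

$926.18

For each Q, cost = (D/Q)·S + (Q/2)·H.
TC(166) = (19,600/166)×20 + (166/2)×18 = $3,855.45
TC(430) = (19,600/430)×20 + (430/2)×18 = $4,781.63
|ΔTC| = |$3,855.45 − $4,781.63| = $926.18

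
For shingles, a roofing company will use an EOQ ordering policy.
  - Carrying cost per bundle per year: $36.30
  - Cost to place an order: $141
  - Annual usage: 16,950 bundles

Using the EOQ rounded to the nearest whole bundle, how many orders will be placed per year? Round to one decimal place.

46.7 orders per year

EOQ = √(2DS/H) = √(2 × 16,950 × 141 / 36.3)
    = √(131,677.69) ≈ 362.87 → Q = 363
N = D/Q = 16,950/363 ≈ 46.694 orders/yr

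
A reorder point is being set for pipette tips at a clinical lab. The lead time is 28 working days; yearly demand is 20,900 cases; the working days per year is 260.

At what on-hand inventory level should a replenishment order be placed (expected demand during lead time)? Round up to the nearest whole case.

2,251 cases

Daily demand d = 20,900 / 260 = 80.385 cases/day
Demand during lead time = 80.385 × 28 = 2,250.77
Reorder point = 2,250.77 → round up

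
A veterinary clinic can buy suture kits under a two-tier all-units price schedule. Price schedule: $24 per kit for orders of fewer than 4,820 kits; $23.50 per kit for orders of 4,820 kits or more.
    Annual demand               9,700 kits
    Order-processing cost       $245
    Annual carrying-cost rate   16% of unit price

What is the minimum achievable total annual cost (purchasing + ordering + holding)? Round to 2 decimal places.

H₁ = 16%×$24 = $3.8400;  H₂ = 16%×$23.50 = $3.7600
EOQ₁ = √(2×9,700×245/3.8400) = 1,112.55  (< 4,820, feasible at tier 1)
EOQ₂ = √(2×9,700×245/3.7600) = 1,124.32  (< 4,820 → use Q = 4,820 at tier-2 price)
TC(tier 1 (EOQ₁), Q≈1,112.5) = $237,072.18
TC(tier 2, Q≈4,820.0) = $237,504.65
Minimum at tier 1 (EOQ₁): $237,072.18

$237,072.18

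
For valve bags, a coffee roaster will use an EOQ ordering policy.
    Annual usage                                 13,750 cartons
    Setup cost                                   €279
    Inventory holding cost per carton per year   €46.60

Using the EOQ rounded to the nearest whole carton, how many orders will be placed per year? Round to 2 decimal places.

EOQ = √(2DS/H) = √(2 × 13,750 × 279 / 46.6)
    = √(164,645.92) ≈ 405.77 → Q = 406
N = D/Q = 13,750/406 ≈ 33.867 orders/yr

33.87 orders per year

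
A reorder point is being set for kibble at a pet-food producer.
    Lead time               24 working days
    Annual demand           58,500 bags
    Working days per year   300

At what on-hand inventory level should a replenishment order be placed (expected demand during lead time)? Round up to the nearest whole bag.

4,680 bags

Daily demand d = 58,500 / 300 = 195.000 bags/day
Demand during lead time = 195.000 × 24 = 4,680.00
Reorder point = 4,680.00 → round up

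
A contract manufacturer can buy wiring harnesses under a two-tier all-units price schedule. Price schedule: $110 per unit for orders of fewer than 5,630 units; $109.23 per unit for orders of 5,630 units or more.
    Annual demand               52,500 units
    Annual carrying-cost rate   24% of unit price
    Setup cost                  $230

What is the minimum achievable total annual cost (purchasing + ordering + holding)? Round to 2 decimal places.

$5,800,249.95

H₁ = 24%×$110 = $26.4000;  H₂ = 24%×$109.23 = $26.2152
EOQ₁ = √(2×52,500×230/26.4000) = 956.44  (< 5,630, feasible at tier 1)
EOQ₂ = √(2×52,500×230/26.2152) = 959.80  (< 5,630 → use Q = 5,630 at tier-2 price)
TC(tier 1 (EOQ₁), Q≈956.4) = $5,800,249.95
TC(tier 2, Q≈5,630.0) = $5,810,515.55
Minimum at tier 1 (EOQ₁): $5,800,249.95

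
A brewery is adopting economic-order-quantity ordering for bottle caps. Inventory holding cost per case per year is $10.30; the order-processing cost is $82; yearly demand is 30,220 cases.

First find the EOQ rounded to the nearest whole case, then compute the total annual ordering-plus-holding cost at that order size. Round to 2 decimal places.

Optimal lot size Q* = (2 × 30,220 × $82 / $10.3)^½ ≈ 693.67 → Q = 694 cases
Annual ordering cost = (D/Q)·S = (30,220/694) × 82 = $3,570.66
Annual holding cost  = (Q/2)·H = (694/2) × 10.3 = $3,574.10
Total = $3,570.66 + $3,574.10 = $7,144.76

$7,144.76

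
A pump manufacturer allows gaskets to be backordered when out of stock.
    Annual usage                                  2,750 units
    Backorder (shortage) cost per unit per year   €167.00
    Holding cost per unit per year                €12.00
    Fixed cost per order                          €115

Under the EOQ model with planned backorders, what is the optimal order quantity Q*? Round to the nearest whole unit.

238 units

Basic EOQ = √(2·2,750·115/12) = 229.583
Backorder adjustment √((H+b)/b) = √((12+167)/167) = 1.0353
Q* = 229.583 × 1.0353 ≈ 237.69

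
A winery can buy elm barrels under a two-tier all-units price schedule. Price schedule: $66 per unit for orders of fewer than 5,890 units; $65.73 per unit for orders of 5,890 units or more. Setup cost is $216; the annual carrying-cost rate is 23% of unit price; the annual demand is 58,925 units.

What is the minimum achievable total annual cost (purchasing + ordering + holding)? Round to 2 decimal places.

H₁ = 23%×$66 = $15.1800;  H₂ = 23%×$65.73 = $15.1179
EOQ₁ = √(2×58,925×216/15.1800) = 1,294.96  (< 5,890, feasible at tier 1)
EOQ₂ = √(2×58,925×216/15.1179) = 1,297.62  (< 5,890 → use Q = 5,890 at tier-2 price)
TC(tier 1 (EOQ₁), Q≈1,295.0) = $3,908,707.47
TC(tier 2, Q≈5,890.0) = $3,919,823.38
Minimum at tier 1 (EOQ₁): $3,908,707.47

$3,908,707.47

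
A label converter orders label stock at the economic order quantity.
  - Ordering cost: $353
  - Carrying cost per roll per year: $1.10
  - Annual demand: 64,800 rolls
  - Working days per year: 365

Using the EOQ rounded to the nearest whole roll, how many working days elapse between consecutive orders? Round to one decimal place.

36.3 days

2DS/H = 2·64,800·353/1.1 = 41,589,818.18
EOQ = √41,589,818.18 ≈ 6,449.02 → Q = 6,449 rolls
Days between orders = 365 / (D/Q) = 365 / 10.048 ≈ 36.325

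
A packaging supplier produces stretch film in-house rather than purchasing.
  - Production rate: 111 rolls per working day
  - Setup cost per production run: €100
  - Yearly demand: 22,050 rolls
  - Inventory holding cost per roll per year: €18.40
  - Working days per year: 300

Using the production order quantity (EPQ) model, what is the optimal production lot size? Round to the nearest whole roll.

d = 22,050/300 = 73.5000 rolls/day;  effective holding cost H(1 − d/p) = 18.4·(1 − 73.5000/111) = 6.21622
Q* = √(2DS / H_eff) = √(2·22,050·100 / 6.21622) ≈ 842.28

842 rolls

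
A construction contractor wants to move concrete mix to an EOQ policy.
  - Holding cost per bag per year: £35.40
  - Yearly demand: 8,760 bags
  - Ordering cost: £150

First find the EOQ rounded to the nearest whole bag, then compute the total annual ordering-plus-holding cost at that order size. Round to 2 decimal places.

£9,645.28

Q* = √(2·D·S / H) = √(2·8,760·150 / 35.4) = √74,237.3 ≈ 272.47 → Q = 272 bags
Annual ordering cost = (D/Q)·S = (8,760/272) × 150 = £4,830.88
Annual holding cost  = (Q/2)·H = (272/2) × 35.4 = £4,814.40
Total = £4,830.88 + £4,814.40 = £9,645.28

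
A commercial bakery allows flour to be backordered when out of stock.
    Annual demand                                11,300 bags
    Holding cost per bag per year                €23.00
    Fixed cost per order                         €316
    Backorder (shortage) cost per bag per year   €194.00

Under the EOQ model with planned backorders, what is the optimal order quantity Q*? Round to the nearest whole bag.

589 bags

Basic EOQ = √(2·11,300·316/23) = 557.229
Backorder adjustment √((H+b)/b) = √((23+194)/194) = 1.0576
Q* = 557.229 × 1.0576 ≈ 589.34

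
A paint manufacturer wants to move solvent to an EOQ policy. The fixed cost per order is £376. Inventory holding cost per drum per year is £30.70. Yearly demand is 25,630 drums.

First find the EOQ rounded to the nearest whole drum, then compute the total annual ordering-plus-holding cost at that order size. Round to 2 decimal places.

Q* = √(2·D·S / H) = √(2·25,630·376 / 30.7) = √627,809.8 ≈ 792.34 → Q = 792 drums
Orders/yr = 25,630/792 = 32.361; ordering cost = 32.361 × £376 = £12,167.78
Average inventory = 792/2 = 396; holding cost = 396 × £30.7 = £12,157.20
Total = £12,167.78 + £12,157.20 = £24,324.98

£24,324.98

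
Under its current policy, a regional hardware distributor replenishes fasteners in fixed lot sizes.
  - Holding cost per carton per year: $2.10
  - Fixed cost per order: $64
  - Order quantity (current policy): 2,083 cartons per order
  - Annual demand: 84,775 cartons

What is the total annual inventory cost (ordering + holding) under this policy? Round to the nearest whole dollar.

Orders/yr = 84,775/2,083 = 40.699; ordering cost = 40.699 × $64 = $2,604.70
Average inventory = 2,083/2 = 1041.5; holding cost = 1041.5 × $2.1 = $2,187.15
Total = $2,604.70 + $2,187.15 = $4,791.85

$4,792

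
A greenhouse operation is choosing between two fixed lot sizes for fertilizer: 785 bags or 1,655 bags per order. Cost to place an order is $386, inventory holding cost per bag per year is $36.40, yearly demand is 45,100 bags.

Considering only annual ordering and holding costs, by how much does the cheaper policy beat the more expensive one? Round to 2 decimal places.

For each Q, cost = (D/Q)·S + (Q/2)·H.
TC(785) = (45,100/785)×386 + (785/2)×36.4 = $36,463.56
TC(1,655) = (45,100/1,655)×386 + (1,655/2)×36.4 = $40,639.79
Lots of 785 are cheaper by $4,176.23.

$4,176.23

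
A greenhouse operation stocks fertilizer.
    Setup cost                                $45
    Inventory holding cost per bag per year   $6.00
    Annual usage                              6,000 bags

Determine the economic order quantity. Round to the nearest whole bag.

300 bags

2DS/H = 2·6,000·45/6 = 90,000.00
EOQ = √90,000.00 ≈ 300.00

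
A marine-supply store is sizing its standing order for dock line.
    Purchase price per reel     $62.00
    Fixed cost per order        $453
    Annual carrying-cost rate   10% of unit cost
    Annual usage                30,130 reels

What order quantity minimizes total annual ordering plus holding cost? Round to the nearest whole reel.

2,098 reels

Carrying cost H = $62 × 10% = $6.2000/reel/yr
EOQ = √(2DS/H) = √(2 × 30,130 × 453 / 6.2)
    = √(4,402,867.74) ≈ 2,098.30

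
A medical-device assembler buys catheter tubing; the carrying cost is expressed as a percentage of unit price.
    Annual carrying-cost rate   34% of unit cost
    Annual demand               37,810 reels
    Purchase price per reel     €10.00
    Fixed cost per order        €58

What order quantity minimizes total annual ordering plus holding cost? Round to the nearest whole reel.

1,136 reels

Carrying cost H = €10 × 34% = €3.4000/reel/yr
2DS/H = 2·37,810·58/3.4 = 1,289,988.24
EOQ = √1,289,988.24 ≈ 1,135.78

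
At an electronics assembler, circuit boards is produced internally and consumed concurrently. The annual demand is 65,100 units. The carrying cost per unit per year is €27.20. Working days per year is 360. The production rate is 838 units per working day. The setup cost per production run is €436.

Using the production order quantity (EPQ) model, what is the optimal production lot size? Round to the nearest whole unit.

d = 65,100/360 = 180.8333 units/day;  effective holding cost H(1 − d/p) = 27.2·(1 − 180.8333/838) = 21.33047
Q* = √(2DS / H_eff) = √(2·65,100·436 / 21.33047) ≈ 1,631.36

1,631 units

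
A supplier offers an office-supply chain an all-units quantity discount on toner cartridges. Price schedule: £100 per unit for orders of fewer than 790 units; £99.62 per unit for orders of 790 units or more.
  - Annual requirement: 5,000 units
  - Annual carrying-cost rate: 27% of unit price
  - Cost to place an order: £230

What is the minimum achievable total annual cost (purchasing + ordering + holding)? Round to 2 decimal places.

H₁ = 27%×£100 = £27.0000;  H₂ = 27%×£99.62 = £26.8974
EOQ₁ = √(2×5,000×230/27.0000) = 291.87  (< 790, feasible at tier 1)
EOQ₂ = √(2×5,000×230/26.8974) = 292.42  (< 790 → use Q = 790 at tier-2 price)
TC(tier 1 (EOQ₁), Q≈291.9) = £507,880.36
TC(tier 2, Q≈790.0) = £510,180.17
Minimum at tier 1 (EOQ₁): £507,880.36

£507,880.36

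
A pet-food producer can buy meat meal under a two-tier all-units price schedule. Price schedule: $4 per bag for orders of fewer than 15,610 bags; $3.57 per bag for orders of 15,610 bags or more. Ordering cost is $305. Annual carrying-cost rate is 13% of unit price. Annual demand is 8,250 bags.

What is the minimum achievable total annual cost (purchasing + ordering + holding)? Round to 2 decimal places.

H₁ = 13%×$4 = $0.5200;  H₂ = 13%×$3.57 = $0.4641
EOQ₁ = √(2×8,250×305/0.5200) = 3,110.93  (< 15,610, feasible at tier 1)
EOQ₂ = √(2×8,250×305/0.4641) = 3,292.96  (< 15,610 → use Q = 15,610 at tier-2 price)
TC(tier 1 (EOQ₁), Q≈3,110.9) = $34,617.68
TC(tier 2, Q≈15,610.0) = $33,236.00
Minimum at tier 2: $33,236.00

$33,236.00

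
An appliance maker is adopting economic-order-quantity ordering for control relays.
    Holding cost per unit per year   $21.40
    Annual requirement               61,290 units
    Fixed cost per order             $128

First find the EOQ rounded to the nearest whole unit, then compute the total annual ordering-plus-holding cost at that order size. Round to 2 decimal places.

$18,324.06

Optimal lot size Q* = (2 × 61,290 × $128 / $21.4)^½ ≈ 856.26 → Q = 856 units
Ordering: D/Q × S = 61,290/856 × $128 = $9,164.86
Holding:  Q/2 × H = 856/2 × $21.4 = $9,159.20
Total = $9,164.86 + $9,159.20 = $18,324.06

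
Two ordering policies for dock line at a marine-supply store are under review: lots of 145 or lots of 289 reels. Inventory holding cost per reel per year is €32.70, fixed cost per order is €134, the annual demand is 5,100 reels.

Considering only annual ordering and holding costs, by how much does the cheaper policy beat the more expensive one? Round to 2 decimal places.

€6.00

For each Q, cost = (D/Q)·S + (Q/2)·H.
TC(145) = (5,100/145)×134 + (145/2)×32.7 = €7,083.85
TC(289) = (5,100/289)×134 + (289/2)×32.7 = €7,089.86
Lots of 145 are cheaper by €6.00.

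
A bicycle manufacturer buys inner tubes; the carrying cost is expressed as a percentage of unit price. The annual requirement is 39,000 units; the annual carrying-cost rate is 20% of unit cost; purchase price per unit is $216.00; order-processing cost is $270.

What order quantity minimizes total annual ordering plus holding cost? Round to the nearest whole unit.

698 units

Holding cost per unit per year: H = 20% × $216 = $43.2000
EOQ = √(2DS/H) = √(2 × 39,000 × 270 / 43.2)
    = √(487,500.00) ≈ 698.21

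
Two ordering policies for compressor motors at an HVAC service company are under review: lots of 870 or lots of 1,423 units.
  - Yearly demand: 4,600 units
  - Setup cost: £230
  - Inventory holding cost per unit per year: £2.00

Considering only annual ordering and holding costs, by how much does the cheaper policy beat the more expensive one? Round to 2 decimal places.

For each Q, cost = (D/Q)·S + (Q/2)·H.
TC(870) = (4,600/870)×230 + (870/2)×2 = £2,086.09
TC(1,423) = (4,600/1,423)×230 + (1,423/2)×2 = £2,166.50
Lots of 870 are cheaper by £80.41.

£80.41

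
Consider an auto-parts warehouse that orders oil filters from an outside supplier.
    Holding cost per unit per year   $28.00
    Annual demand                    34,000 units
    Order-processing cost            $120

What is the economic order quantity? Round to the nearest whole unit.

540 units

2DS/H = 2·34,000·120/28 = 291,428.57
EOQ = √291,428.57 ≈ 539.84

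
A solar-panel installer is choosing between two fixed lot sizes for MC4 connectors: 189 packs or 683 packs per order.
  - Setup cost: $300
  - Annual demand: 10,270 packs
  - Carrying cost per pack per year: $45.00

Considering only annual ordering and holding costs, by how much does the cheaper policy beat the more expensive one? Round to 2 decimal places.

TC(Q) = (D/Q)S + (Q/2)H
TC(189) = (10,270/189)×300 + (189/2)×45 = $20,554.09
TC(683) = (10,270/683)×300 + (683/2)×45 = $19,878.48
|ΔTC| = |$20,554.09 − $19,878.48| = $675.61

$675.61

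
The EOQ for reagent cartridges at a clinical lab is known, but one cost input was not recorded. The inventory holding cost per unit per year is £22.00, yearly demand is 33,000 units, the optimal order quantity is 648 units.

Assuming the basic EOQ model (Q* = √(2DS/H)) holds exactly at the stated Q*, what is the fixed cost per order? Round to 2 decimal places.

£139.97

From Q* = √(2DS/H) ⇒ Q*² = 2DS/H.
S = Q²H / (2D) = 648² × 22 / (2 × 33,000) = 139.9680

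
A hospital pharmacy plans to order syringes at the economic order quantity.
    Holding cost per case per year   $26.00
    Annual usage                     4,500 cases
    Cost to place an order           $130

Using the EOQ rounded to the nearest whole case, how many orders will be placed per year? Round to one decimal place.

21.2 orders per year

Q* = √(2·D·S / H) = √(2·4,500·130 / 26) = √45,000.0 ≈ 212.13 → Q = 212
Orders per year = D/Q = 4,500 / 212 = 21.226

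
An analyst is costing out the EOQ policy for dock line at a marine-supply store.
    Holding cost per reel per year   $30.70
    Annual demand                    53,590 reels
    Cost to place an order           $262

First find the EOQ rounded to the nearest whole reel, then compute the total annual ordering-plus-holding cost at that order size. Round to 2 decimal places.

$29,361.40

Q* = √(2·D·S / H) = √(2·53,590·262 / 30.7) = √914,695.8 ≈ 956.40 → Q = 956 reels
Ordering: D/Q × S = 53,590/956 × $262 = $14,686.80
Holding:  Q/2 × H = 956/2 × $30.7 = $14,674.60
Total = $14,686.80 + $14,674.60 = $29,361.40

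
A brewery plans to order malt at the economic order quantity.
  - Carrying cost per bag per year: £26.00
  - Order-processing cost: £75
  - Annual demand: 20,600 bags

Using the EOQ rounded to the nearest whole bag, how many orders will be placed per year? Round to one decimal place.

Optimal lot size Q* = (2 × 20,600 × £75 / £26)^½ ≈ 344.74 → Q = 345
N = D/Q = 20,600/345 ≈ 59.710 orders/yr

59.7 orders per year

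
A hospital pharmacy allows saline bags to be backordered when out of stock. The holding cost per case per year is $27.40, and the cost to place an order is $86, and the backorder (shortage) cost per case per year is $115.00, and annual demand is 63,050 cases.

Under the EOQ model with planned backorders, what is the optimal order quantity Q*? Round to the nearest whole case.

Basic EOQ = √(2·63,050·86/27.4) = 629.117
Backorder adjustment √((H+b)/b) = √((27.4+115)/115) = 1.1128
Q* = 629.117 × 1.1128 ≈ 700.06

700 cases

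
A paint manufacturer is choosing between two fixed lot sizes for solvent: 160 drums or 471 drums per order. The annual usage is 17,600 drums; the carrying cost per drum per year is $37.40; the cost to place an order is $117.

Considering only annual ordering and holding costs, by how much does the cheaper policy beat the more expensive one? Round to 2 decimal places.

$2,682.33

TC(Q) = (D/Q)S + (Q/2)H
TC(160) = (17,600/160)×117 + (160/2)×37.4 = $15,862.00
TC(471) = (17,600/471)×117 + (471/2)×37.4 = $13,179.67
Cheaper: Q = 471.  Difference = $2,682.33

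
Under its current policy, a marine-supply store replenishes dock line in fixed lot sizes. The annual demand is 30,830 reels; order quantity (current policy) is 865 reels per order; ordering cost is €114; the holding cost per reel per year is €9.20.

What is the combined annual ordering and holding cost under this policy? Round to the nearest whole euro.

Annual ordering cost = (D/Q)·S = (30,830/865) × 114 = €4,063.14
Annual holding cost  = (Q/2)·H = (865/2) × 9.2 = €3,979.00
Total = €4,063.14 + €3,979.00 = €8,042.14

€8,042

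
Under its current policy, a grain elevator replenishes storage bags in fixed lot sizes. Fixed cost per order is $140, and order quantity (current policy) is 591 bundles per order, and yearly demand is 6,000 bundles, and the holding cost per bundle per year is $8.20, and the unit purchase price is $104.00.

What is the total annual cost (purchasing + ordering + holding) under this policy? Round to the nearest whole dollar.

$627,844

Orders/yr = 6,000/591 = 10.152; ordering cost = 10.152 × $140 = $1,421.32
Average inventory = 591/2 = 295.5; holding cost = 295.5 × $8.2 = $2,423.10
Purchase cost = D·C = 6,000 × 104 = $624,000.00
Total = $1,421.32 + $2,423.10 + $624,000.00 = $627,844.42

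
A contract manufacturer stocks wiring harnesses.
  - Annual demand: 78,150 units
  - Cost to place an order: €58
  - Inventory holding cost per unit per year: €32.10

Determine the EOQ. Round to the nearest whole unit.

531 units

Optimal lot size Q* = (2 × 78,150 × €58 / €32.1)^½ ≈ 531.42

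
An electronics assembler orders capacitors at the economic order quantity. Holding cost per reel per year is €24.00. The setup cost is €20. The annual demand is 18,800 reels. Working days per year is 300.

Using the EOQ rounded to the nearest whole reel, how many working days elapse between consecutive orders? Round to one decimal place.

2.8 days

Optimal lot size Q* = (2 × 18,800 × €20 / €24)^½ ≈ 177.01 → Q = 177 reels
Days between orders = 300 / (D/Q) = 300 / 106.215 ≈ 2.824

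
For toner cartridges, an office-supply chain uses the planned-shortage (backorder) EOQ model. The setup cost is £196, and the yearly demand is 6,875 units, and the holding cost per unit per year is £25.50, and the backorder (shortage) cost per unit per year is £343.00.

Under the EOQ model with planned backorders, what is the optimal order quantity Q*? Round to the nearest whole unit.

Basic EOQ = √(2·6,875·196/25.5) = 325.094
Backorder adjustment √((H+b)/b) = √((25.5+343)/343) = 1.0365
Q* = 325.094 × 1.0365 ≈ 336.96

337 units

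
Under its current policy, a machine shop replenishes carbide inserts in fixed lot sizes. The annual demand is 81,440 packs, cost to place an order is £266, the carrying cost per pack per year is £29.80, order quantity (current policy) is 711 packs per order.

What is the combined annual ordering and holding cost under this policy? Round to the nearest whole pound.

Orders/yr = 81,440/711 = 114.543; ordering cost = 114.543 × £266 = £30,468.41
Average inventory = 711/2 = 355.5; holding cost = 355.5 × £29.8 = £10,593.90
Total = £30,468.41 + £10,593.90 = £41,062.31

£41,062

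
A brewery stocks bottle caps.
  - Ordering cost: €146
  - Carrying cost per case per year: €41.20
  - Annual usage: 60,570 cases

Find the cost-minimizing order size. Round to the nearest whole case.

Q* = √(2·D·S / H) = √(2·60,570·146 / 41.2) = √429,282.5 ≈ 655.20

655 cases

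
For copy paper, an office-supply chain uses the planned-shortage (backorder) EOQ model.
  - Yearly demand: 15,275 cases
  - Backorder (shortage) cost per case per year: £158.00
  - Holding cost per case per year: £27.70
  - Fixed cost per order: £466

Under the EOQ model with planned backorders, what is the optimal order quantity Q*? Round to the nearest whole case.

777 cases

Basic EOQ = √(2·15,275·466/27.7) = 716.900
Backorder adjustment √((H+b)/b) = √((27.7+158)/158) = 1.0841
Q* = 716.900 × 1.0841 ≈ 777.21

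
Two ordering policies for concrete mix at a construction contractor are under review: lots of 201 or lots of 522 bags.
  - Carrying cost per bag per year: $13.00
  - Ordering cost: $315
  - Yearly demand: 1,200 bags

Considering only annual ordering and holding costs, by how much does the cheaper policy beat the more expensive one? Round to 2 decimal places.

Annual cost at Q: ordering D·S/Q plus holding Q·H/2.
TC(201) = (1,200/201)×315 + (201/2)×13 = $3,187.10
TC(522) = (1,200/522)×315 + (522/2)×13 = $4,117.14
Cheaper: Q = 201.  Difference = $930.04

$930.04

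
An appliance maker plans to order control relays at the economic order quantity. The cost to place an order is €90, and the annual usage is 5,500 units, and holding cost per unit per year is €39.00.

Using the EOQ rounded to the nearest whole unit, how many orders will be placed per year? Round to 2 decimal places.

34.59 orders per year

Q* = √(2·D·S / H) = √(2·5,500·90 / 39) = √25,384.6 ≈ 159.33 → Q = 159
N = D/Q = 5,500/159 ≈ 34.591 orders/yr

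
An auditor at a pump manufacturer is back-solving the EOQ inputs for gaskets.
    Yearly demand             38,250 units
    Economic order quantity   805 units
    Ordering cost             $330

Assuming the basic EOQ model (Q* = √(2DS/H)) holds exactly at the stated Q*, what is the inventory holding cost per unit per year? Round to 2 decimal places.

$38.96

From Q* = √(2DS/H) ⇒ Q*² = 2DS/H.
H = 2DS / Q² = 2 × 38,250 × 330 / 805² = 38.9568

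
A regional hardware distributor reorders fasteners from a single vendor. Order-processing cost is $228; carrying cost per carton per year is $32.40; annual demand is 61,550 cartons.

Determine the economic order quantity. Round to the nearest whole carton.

2DS/H = 2·61,550·228/32.4 = 866,259.26
EOQ = √866,259.26 ≈ 930.73

931 cartons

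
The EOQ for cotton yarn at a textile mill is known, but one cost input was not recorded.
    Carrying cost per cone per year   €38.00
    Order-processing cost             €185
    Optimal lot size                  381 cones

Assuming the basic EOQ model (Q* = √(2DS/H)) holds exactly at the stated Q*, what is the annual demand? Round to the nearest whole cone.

14,908 cones per year

EOQ relation: Q² = 2DS/H, so rearrange for the unknown.
D = Q²H / (2S) = 381² × 38 / (2 × 185) = 14,908.43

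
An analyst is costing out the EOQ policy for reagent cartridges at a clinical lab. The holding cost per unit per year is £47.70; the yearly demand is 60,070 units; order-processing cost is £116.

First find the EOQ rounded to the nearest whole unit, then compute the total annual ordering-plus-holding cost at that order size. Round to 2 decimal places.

£25,782.92

Q* = √(2·D·S / H) = √(2·60,070·116 / 47.7) = √292,164.4 ≈ 540.52 → Q = 541 units
Orders/yr = 60,070/541 = 111.035; ordering cost = 111.035 × £116 = £12,880.07
Average inventory = 541/2 = 270.5; holding cost = 270.5 × £47.7 = £12,902.85
Total = £12,880.07 + £12,902.85 = £25,782.92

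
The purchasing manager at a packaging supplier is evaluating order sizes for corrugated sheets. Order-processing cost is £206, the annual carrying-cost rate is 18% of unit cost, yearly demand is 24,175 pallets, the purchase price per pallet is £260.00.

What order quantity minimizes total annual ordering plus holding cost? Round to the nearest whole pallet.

H = i·C = 0.18 × £260 = £46.8000 per pallet-year
Q* = √(2·D·S / H) = √(2·24,175·206 / 46.8) = √212,822.6 ≈ 461.33

461 pallets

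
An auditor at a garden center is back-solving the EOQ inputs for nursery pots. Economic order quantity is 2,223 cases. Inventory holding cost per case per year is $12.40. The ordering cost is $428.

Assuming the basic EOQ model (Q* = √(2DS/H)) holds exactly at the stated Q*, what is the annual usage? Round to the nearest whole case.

71,586 cases per year

From Q* = √(2DS/H) ⇒ Q*² = 2DS/H.
D = Q²H / (2S) = 2,223² × 12.4 / (2 × 428) = 71,585.79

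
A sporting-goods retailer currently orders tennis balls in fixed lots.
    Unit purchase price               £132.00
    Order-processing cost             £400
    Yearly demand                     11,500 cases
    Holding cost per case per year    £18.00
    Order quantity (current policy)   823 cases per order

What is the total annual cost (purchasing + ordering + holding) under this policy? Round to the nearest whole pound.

£1,530,996

Annual ordering cost = (D/Q)·S = (11,500/823) × 400 = £5,589.31
Annual holding cost  = (Q/2)·H = (823/2) × 18 = £7,407.00
Purchase cost = D·C = 11,500 × 132 = £1,518,000.00
Total = £5,589.31 + £7,407.00 + £1,518,000.00 = £1,530,996.31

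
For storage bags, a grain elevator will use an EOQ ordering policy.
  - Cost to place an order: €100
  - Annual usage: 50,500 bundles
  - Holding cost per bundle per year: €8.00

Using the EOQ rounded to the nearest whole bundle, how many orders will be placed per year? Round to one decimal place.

44.9 orders per year

EOQ = √(2DS/H) = √(2 × 50,500 × 100 / 8)
    = √(1,262,500.00) ≈ 1,123.61 → Q = 1,124
N = D/Q = 50,500/1,124 ≈ 44.929 orders/yr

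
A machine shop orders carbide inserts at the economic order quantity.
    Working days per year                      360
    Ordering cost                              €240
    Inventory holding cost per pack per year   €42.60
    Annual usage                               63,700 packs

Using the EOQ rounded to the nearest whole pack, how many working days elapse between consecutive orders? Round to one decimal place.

4.8 days

Optimal lot size Q* = (2 × 63,700 × €240 / €42.6)^½ ≈ 847.20 → Q = 847 packs
T = Q/D × 360 days = 847/63,700 × 360 = 4.787 days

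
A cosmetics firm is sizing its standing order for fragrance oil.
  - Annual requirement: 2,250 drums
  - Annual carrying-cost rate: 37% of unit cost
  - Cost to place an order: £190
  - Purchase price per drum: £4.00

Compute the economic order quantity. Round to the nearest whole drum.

Holding cost per drum per year: H = 37% × £4 = £1.4800
Optimal lot size Q* = (2 × 2,250 × £190 / £1.48)^½ ≈ 760.07

760 drums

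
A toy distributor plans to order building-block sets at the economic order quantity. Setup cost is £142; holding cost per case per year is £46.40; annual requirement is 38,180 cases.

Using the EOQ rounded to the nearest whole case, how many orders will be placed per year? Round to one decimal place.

2DS/H = 2·38,180·142/46.4 = 233,687.93
EOQ = √233,687.93 ≈ 483.41 → Q = 483
Orders per year = D/Q = 38,180 / 483 = 79.048

79.0 orders per year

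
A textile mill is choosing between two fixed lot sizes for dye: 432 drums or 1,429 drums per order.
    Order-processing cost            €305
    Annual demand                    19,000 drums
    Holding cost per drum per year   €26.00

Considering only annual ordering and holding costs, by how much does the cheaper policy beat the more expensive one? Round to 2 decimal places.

€3,601.93

Annual cost at Q: ordering D·S/Q plus holding Q·H/2.
TC(432) = (19,000/432)×305 + (432/2)×26 = €19,030.35
TC(1,429) = (19,000/1,429)×305 + (1,429/2)×26 = €22,632.28
|ΔTC| = |€19,030.35 − €22,632.28| = €3,601.93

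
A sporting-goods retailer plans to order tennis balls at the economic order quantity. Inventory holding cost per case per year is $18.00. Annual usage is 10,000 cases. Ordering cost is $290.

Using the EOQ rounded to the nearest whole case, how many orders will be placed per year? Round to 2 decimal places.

17.61 orders per year

Q* = √(2·D·S / H) = √(2·10,000·290 / 18) = √322,222.2 ≈ 567.65 → Q = 568
Orders per year = D/Q = 10,000 / 568 = 17.606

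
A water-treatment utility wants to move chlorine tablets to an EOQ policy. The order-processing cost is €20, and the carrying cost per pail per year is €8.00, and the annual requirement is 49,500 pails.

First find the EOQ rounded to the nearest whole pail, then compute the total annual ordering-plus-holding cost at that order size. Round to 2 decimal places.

Q* = √(2·D·S / H) = √(2·49,500·20 / 8) = √247,500.0 ≈ 497.49 → Q = 497 pails
Ordering: D/Q × S = 49,500/497 × €20 = €1,991.95
Holding:  Q/2 × H = 497/2 × €8 = €1,988.00
Total = €1,991.95 + €1,988.00 = €3,979.95

€3,979.95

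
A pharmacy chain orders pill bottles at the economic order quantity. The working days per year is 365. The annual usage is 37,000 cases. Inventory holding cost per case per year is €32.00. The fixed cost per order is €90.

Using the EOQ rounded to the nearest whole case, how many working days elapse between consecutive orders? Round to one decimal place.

4.5 days

2DS/H = 2·37,000·90/32 = 208,125.00
EOQ = √208,125.00 ≈ 456.21 → Q = 456 cases
T = Q/D × 365 days = 456/37,000 × 365 = 4.498 days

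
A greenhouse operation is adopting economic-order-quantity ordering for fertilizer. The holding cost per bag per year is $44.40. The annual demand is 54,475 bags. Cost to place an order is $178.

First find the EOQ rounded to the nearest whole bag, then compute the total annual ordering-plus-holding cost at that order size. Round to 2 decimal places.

Optimal lot size Q* = (2 × 54,475 × $178 / $44.4)^½ ≈ 660.89 → Q = 661 bags
Annual ordering cost = (D/Q)·S = (54,475/661) × 178 = $14,669.52
Annual holding cost  = (Q/2)·H = (661/2) × 44.4 = $14,674.20
Total = $14,669.52 + $14,674.20 = $29,343.72

$29,343.72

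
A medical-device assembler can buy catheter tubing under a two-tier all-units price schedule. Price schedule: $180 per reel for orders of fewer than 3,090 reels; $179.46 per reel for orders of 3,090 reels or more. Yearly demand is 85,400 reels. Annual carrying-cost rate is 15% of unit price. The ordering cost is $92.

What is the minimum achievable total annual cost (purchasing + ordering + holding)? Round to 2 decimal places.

$15,370,016.51

H₁ = 15%×$180 = $27.0000;  H₂ = 15%×$179.46 = $26.9190
EOQ₁ = √(2×85,400×92/27.0000) = 762.88  (< 3,090, feasible at tier 1)
EOQ₂ = √(2×85,400×92/26.9190) = 764.03  (< 3,090 → use Q = 3,090 at tier-2 price)
TC(tier 1 (EOQ₁), Q≈762.9) = $15,392,597.75
TC(tier 2, Q≈3,090.0) = $15,370,016.51
Minimum at tier 2: $15,370,016.51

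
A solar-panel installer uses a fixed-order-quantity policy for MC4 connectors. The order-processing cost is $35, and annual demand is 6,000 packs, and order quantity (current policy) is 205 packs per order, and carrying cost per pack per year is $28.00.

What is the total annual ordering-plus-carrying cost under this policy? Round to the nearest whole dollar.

$3,894

Ordering: D/Q × S = 6,000/205 × $35 = $1,024.39
Holding:  Q/2 × H = 205/2 × $28 = $2,870.00
Total = $1,024.39 + $2,870.00 = $3,894.39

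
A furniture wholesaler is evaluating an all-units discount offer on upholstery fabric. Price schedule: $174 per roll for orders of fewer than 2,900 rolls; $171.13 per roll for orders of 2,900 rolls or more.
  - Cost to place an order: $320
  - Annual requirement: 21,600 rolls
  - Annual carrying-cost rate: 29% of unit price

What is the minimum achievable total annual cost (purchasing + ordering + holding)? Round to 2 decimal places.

H₁ = 29%×$174 = $50.4600;  H₂ = 29%×$171.13 = $49.6277
EOQ₁ = √(2×21,600×320/50.4600) = 523.41  (< 2,900, feasible at tier 1)
EOQ₂ = √(2×21,600×320/49.6277) = 527.78  (< 2,900 → use Q = 2,900 at tier-2 price)
TC(tier 1 (EOQ₁), Q≈523.4) = $3,784,811.34
TC(tier 2, Q≈2,900.0) = $3,770,751.61
Minimum at tier 2: $3,770,751.61

$3,770,751.61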